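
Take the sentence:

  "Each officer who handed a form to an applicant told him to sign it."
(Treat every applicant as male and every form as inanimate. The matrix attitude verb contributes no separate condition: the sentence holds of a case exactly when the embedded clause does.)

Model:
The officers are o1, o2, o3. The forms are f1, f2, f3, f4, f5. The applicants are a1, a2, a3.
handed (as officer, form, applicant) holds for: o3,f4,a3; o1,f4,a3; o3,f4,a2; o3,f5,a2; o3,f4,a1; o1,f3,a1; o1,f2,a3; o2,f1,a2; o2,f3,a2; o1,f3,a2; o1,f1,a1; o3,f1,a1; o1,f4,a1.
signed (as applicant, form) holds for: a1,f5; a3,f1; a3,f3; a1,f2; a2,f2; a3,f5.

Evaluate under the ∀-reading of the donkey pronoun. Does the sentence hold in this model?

"him" takes "an applicant" as antecedent and "it" takes "a form"; both are donkey pronouns co-varying with the restrictor.
Strong reading: for every (o,f,a) with handed(o,f,a), signed(a,f).
Restrictor triples: (o1,f1,a1)→signed(a1,f1) ✗  (o1,f2,a3)→signed(a3,f2) ✗  (o1,f3,a1)→signed(a1,f3) ✗  (o1,f3,a2)→signed(a2,f3) ✗  (o1,f4,a1)→signed(a1,f4) ✗  (o1,f4,a3)→signed(a3,f4) ✗  (o2,f1,a2)→signed(a2,f1) ✗  (o2,f3,a2)→signed(a2,f3) ✗  (o3,f1,a1)→signed(a1,f1) ✗  (o3,f4,a1)→signed(a1,f4) ✗  (o3,f4,a2)→signed(a2,f4) ✗  (o3,f4,a3)→signed(a3,f4) ✗  (o3,f5,a2)→signed(a2,f5) ✗
Counterexample: (o1,f1,a1) — signed(a1,f1) does not hold.

False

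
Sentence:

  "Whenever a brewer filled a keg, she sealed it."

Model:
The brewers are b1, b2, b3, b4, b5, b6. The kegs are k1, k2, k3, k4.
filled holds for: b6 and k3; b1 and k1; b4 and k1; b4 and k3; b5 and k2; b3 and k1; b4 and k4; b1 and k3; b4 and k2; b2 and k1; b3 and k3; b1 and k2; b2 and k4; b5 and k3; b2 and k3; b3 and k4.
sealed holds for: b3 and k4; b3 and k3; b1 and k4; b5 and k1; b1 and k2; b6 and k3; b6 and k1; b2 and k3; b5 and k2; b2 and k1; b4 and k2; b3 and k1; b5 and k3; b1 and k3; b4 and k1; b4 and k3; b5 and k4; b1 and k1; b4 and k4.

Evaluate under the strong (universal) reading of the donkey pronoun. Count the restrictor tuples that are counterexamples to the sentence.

1

"it" takes "a keg" as antecedent — a donkey pronoun bound across the clause boundary.
Strong reading: for every (b,k) with filled(b,k), sealed(b,k).
Restrictor pairs: (b1,k1) ✓  (b1,k2) ✓  (b1,k3) ✓  (b2,k1) ✓  (b2,k3) ✓  (b2,k4) ✗  (b3,k1) ✓  (b3,k3) ✓  (b3,k4) ✓  (b4,k1) ✓  (b4,k2) ✓  (b4,k3) ✓  (b4,k4) ✓  (b5,k2) ✓  (b5,k3) ✓  (b6,k3) ✓
Counterexamples (restrictor pairs failing the scope): 1.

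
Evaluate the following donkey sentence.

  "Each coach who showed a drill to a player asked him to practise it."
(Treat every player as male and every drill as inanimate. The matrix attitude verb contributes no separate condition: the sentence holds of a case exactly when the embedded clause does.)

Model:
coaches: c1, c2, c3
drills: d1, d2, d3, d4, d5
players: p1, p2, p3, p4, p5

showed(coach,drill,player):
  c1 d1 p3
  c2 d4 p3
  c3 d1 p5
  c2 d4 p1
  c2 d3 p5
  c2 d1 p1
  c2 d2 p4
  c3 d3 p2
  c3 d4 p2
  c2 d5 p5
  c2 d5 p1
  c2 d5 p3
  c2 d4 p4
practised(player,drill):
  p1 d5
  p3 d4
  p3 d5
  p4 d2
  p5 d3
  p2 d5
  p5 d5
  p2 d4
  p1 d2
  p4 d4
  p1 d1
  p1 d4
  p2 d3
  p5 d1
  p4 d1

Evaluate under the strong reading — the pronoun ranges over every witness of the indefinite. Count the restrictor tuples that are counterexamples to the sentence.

"him" takes "a player" as antecedent and "it" takes "a drill"; both are donkey pronouns co-varying with the restrictor.
Strong reading: for every (c,d,p) with showed(c,d,p), practised(p,d).
Restrictor triples: (c1,d1,p3)→practised(p3,d1) ✗  (c2,d1,p1)→practised(p1,d1) ✓  (c2,d2,p4)→practised(p4,d2) ✓  (c2,d3,p5)→practised(p5,d3) ✓  (c2,d4,p1)→practised(p1,d4) ✓  (c2,d4,p3)→practised(p3,d4) ✓  (c2,d4,p4)→practised(p4,d4) ✓  (c2,d5,p1)→practised(p1,d5) ✓  (c2,d5,p3)→practised(p3,d5) ✓  (c2,d5,p5)→practised(p5,d5) ✓  (c3,d1,p5)→practised(p5,d1) ✓  (c3,d3,p2)→practised(p2,d3) ✓  (c3,d4,p2)→practised(p2,d4) ✓
Counterexamples (restrictor triples failing the scope): 1.

1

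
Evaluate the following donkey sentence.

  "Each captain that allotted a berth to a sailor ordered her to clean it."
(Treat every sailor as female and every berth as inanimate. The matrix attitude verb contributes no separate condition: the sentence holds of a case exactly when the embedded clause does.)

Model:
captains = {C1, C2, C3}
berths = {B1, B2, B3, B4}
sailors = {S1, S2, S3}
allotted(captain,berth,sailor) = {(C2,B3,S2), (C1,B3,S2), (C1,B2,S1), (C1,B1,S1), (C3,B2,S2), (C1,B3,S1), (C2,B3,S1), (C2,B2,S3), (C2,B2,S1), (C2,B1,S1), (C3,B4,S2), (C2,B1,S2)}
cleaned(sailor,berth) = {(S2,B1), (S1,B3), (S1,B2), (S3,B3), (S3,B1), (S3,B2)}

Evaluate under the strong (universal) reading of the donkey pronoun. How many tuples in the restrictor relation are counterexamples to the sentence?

"her" takes "a sailor" as antecedent and "it" takes "a berth"; both are donkey pronouns co-varying with the restrictor.
Strong reading: for every (c,b,s) with allotted(c,b,s), cleaned(s,b).
Restrictor triples: (C1,B1,S1)→cleaned(S1,B1) ✗  (C1,B2,S1)→cleaned(S1,B2) ✓  (C1,B3,S1)→cleaned(S1,B3) ✓  (C1,B3,S2)→cleaned(S2,B3) ✗  (C2,B1,S1)→cleaned(S1,B1) ✗  (C2,B1,S2)→cleaned(S2,B1) ✓  (C2,B2,S1)→cleaned(S1,B2) ✓  (C2,B2,S3)→cleaned(S3,B2) ✓  (C2,B3,S1)→cleaned(S1,B3) ✓  (C2,B3,S2)→cleaned(S2,B3) ✗  (C3,B2,S2)→cleaned(S2,B2) ✗  (C3,B4,S2)→cleaned(S2,B4) ✗
Counterexamples (restrictor triples failing the scope): 6.

6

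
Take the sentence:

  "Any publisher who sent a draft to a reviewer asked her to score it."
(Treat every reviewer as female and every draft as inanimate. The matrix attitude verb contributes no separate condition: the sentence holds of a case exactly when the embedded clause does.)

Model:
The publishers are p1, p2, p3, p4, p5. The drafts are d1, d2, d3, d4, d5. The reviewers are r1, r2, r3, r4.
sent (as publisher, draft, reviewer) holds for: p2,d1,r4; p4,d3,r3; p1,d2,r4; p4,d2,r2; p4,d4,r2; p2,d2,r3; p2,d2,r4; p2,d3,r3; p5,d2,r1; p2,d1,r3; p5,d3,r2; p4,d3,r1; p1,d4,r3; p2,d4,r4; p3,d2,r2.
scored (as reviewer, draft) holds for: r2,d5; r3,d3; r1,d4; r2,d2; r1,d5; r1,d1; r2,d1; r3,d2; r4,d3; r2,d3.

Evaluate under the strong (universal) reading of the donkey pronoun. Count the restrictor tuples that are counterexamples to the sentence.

9

"her" takes "a reviewer" as antecedent and "it" takes "a draft"; both are donkey pronouns co-varying with the restrictor.
Strong reading: for every (p,d,r) with sent(p,d,r), scored(r,d).
Restrictor triples: (p1,d2,r4)→scored(r4,d2) ✗  (p1,d4,r3)→scored(r3,d4) ✗  (p2,d1,r3)→scored(r3,d1) ✗  (p2,d1,r4)→scored(r4,d1) ✗  (p2,d2,r3)→scored(r3,d2) ✓  (p2,d2,r4)→scored(r4,d2) ✗  (p2,d3,r3)→scored(r3,d3) ✓  (p2,d4,r4)→scored(r4,d4) ✗  (p3,d2,r2)→scored(r2,d2) ✓  (p4,d2,r2)→scored(r2,d2) ✓  (p4,d3,r1)→scored(r1,d3) ✗  (p4,d3,r3)→scored(r3,d3) ✓  (p4,d4,r2)→scored(r2,d4) ✗  (p5,d2,r1)→scored(r1,d2) ✗  (p5,d3,r2)→scored(r2,d3) ✓
Counterexamples (restrictor triples failing the scope): 9.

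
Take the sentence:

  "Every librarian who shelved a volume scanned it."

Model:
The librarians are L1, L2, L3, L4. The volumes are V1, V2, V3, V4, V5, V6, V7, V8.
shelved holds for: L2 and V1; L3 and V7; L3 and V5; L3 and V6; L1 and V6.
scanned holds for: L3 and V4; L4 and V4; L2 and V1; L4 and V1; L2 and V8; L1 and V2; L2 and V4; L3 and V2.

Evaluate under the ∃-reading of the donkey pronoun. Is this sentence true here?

"it" takes "a volume" as antecedent — a donkey pronoun bound across the clause boundary.
Weak reading: every librarian l with some shelved-volume has at least one shelved-volume v such that scanned(l,v).
Per librarian: L1:✗  L2:✓  L3:✗
L1 has no witness among its shelved-volumes.

False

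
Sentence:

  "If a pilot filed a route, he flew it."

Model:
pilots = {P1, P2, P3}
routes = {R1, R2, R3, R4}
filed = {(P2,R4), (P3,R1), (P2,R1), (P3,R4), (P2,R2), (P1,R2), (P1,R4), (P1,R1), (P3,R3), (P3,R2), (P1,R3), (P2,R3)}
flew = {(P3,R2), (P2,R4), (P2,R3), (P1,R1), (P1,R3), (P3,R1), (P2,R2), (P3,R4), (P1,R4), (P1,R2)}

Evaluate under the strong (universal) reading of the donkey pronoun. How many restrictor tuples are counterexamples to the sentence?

"it" takes "a route" as antecedent — a donkey pronoun bound across the clause boundary.
Strong reading: for every (p,r) with filed(p,r), flew(p,r).
Restrictor pairs: (P1,R1) ✓  (P1,R2) ✓  (P1,R3) ✓  (P1,R4) ✓  (P2,R1) ✗  (P2,R2) ✓  (P2,R3) ✓  (P2,R4) ✓  (P3,R1) ✓  (P3,R2) ✓  (P3,R3) ✗  (P3,R4) ✓
Counterexamples (restrictor pairs failing the scope): 2.

2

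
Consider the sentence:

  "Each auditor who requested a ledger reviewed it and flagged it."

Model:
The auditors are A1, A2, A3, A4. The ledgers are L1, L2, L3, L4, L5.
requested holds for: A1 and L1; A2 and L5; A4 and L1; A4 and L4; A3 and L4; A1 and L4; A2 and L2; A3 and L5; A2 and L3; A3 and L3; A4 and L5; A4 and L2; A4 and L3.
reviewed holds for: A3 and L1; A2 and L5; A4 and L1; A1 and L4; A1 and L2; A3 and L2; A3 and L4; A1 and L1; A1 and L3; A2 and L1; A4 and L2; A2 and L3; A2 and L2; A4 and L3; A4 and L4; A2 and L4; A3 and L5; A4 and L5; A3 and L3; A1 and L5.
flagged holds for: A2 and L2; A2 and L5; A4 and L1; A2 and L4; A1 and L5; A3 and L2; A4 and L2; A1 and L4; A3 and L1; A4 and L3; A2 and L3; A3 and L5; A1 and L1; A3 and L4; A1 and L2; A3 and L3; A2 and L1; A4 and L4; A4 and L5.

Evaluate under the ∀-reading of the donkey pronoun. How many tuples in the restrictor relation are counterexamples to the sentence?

0

"it" takes "a ledger" as antecedent — a donkey pronoun bound across the clause boundary.
Strong reading: for every (a,l) with requested(a,l), reviewed(a,l) ∧ flagged(a,l).
Restrictor pairs: (A1,L1) ✓  (A1,L4) ✓  (A2,L2) ✓  (A2,L3) ✓  (A2,L5) ✓  (A3,L3) ✓  (A3,L4) ✓  (A3,L5) ✓  (A4,L1) ✓  (A4,L2) ✓  (A4,L3) ✓  (A4,L4) ✓  (A4,L5) ✓
Counterexamples (restrictor pairs failing the scope): 0.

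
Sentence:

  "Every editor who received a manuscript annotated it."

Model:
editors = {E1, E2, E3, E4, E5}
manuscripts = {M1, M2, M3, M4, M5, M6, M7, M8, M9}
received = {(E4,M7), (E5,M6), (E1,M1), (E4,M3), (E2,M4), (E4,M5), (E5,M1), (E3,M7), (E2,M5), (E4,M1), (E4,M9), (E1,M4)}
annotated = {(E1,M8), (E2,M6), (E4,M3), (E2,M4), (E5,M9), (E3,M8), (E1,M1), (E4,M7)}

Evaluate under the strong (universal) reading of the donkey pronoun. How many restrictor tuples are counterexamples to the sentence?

8

"it" takes "a manuscript" as antecedent — a donkey pronoun bound across the clause boundary.
Strong reading: for every (e,m) with received(e,m), annotated(e,m).
Restrictor pairs: (E1,M1) ✓  (E1,M4) ✗  (E2,M4) ✓  (E2,M5) ✗  (E3,M7) ✗  (E4,M1) ✗  (E4,M3) ✓  (E4,M5) ✗  (E4,M7) ✓  (E4,M9) ✗  (E5,M1) ✗  (E5,M6) ✗
Counterexamples (restrictor pairs failing the scope): 8.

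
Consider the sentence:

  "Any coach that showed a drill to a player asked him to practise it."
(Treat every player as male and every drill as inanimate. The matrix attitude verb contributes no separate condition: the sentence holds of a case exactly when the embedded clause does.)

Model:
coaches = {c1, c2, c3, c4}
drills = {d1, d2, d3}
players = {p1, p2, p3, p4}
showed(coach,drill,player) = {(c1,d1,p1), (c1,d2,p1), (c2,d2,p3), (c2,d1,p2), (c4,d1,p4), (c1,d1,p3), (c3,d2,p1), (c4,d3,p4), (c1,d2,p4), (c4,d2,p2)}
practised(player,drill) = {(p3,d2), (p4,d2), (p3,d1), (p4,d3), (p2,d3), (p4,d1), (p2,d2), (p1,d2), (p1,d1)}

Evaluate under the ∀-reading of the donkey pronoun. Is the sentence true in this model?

False

"him" takes "a player" as antecedent and "it" takes "a drill"; both are donkey pronouns co-varying with the restrictor.
Strong reading: for every (c,d,p) with showed(c,d,p), practised(p,d).
Restrictor triples: (c1,d1,p1)→practised(p1,d1) ✓  (c1,d1,p3)→practised(p3,d1) ✓  (c1,d2,p1)→practised(p1,d2) ✓  (c1,d2,p4)→practised(p4,d2) ✓  (c2,d1,p2)→practised(p2,d1) ✗  (c2,d2,p3)→practised(p3,d2) ✓  (c3,d2,p1)→practised(p1,d2) ✓  (c4,d1,p4)→practised(p4,d1) ✓  (c4,d2,p2)→practised(p2,d2) ✓  (c4,d3,p4)→practised(p4,d3) ✓
Counterexample: (c2,d1,p2) — practised(p2,d1) does not hold.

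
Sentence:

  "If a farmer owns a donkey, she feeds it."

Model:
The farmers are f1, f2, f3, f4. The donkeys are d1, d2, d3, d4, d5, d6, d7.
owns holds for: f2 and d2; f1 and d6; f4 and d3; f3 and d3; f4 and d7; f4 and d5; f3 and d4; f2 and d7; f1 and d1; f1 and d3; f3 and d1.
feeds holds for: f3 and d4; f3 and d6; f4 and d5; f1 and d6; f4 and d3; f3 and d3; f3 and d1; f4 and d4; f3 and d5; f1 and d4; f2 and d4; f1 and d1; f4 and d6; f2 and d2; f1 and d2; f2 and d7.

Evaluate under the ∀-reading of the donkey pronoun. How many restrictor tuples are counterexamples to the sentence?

"it" takes "a donkey" as antecedent — a donkey pronoun bound across the clause boundary.
Strong reading: for every (f,d) with owns(f,d), feeds(f,d).
Restrictor pairs: (f1,d1) ✓  (f1,d3) ✗  (f1,d6) ✓  (f2,d2) ✓  (f2,d7) ✓  (f3,d1) ✓  (f3,d3) ✓  (f3,d4) ✓  (f4,d3) ✓  (f4,d5) ✓  (f4,d7) ✗
Counterexamples (restrictor pairs failing the scope): 2.

2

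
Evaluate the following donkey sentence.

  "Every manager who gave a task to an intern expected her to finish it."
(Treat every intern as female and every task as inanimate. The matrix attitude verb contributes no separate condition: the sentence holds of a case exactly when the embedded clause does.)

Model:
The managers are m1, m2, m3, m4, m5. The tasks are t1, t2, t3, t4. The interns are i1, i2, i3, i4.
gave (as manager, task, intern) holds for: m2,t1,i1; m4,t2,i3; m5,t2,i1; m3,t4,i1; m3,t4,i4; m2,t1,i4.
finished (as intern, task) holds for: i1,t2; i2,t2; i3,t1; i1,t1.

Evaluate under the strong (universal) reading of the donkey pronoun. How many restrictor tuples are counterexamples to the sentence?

"her" takes "an intern" as antecedent and "it" takes "a task"; both are donkey pronouns co-varying with the restrictor.
Strong reading: for every (m,t,i) with gave(m,t,i), finished(i,t).
Restrictor triples: (m2,t1,i1)→finished(i1,t1) ✓  (m2,t1,i4)→finished(i4,t1) ✗  (m3,t4,i1)→finished(i1,t4) ✗  (m3,t4,i4)→finished(i4,t4) ✗  (m4,t2,i3)→finished(i3,t2) ✗  (m5,t2,i1)→finished(i1,t2) ✓
Counterexamples (restrictor triples failing the scope): 4.

4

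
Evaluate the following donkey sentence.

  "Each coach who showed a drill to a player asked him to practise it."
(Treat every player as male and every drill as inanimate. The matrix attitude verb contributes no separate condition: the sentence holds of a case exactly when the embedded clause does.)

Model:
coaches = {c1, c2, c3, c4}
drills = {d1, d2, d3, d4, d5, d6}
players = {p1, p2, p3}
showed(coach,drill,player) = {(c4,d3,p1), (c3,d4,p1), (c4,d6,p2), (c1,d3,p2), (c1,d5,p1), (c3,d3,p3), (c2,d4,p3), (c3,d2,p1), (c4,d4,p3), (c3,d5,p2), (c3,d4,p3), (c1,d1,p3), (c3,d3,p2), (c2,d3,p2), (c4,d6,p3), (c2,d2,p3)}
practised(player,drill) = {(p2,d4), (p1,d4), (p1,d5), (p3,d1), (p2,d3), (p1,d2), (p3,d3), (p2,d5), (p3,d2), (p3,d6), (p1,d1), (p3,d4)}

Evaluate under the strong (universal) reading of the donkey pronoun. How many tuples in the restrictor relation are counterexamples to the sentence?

"him" takes "a player" as antecedent and "it" takes "a drill"; both are donkey pronouns co-varying with the restrictor.
Strong reading: for every (c,d,p) with showed(c,d,p), practised(p,d).
Restrictor triples: (c1,d1,p3)→practised(p3,d1) ✓  (c1,d3,p2)→practised(p2,d3) ✓  (c1,d5,p1)→practised(p1,d5) ✓  (c2,d2,p3)→practised(p3,d2) ✓  (c2,d3,p2)→practised(p2,d3) ✓  (c2,d4,p3)→practised(p3,d4) ✓  (c3,d2,p1)→practised(p1,d2) ✓  (c3,d3,p2)→practised(p2,d3) ✓  (c3,d3,p3)→practised(p3,d3) ✓  (c3,d4,p1)→practised(p1,d4) ✓  (c3,d4,p3)→practised(p3,d4) ✓  (c3,d5,p2)→practised(p2,d5) ✓  (c4,d3,p1)→practised(p1,d3) ✗  (c4,d4,p3)→practised(p3,d4) ✓  (c4,d6,p2)→practised(p2,d6) ✗  (c4,d6,p3)→practised(p3,d6) ✓
Counterexamples (restrictor triples failing the scope): 2.

2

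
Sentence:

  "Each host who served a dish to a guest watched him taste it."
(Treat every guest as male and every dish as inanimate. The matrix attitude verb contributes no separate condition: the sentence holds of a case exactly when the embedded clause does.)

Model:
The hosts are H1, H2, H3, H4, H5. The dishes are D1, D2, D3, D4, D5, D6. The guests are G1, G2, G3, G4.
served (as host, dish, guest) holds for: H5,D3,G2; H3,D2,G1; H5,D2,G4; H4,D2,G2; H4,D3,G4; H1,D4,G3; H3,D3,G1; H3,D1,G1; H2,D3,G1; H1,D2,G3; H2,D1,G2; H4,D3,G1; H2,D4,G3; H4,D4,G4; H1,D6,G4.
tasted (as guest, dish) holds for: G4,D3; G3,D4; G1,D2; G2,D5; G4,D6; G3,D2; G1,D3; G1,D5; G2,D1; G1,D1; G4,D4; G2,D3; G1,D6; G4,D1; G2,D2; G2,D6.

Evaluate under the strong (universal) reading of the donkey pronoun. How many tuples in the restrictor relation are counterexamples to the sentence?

"him" takes "a guest" as antecedent and "it" takes "a dish"; both are donkey pronouns co-varying with the restrictor.
Strong reading: for every (h,d,g) with served(h,d,g), tasted(g,d).
Restrictor triples: (H1,D2,G3)→tasted(G3,D2) ✓  (H1,D4,G3)→tasted(G3,D4) ✓  (H1,D6,G4)→tasted(G4,D6) ✓  (H2,D1,G2)→tasted(G2,D1) ✓  (H2,D3,G1)→tasted(G1,D3) ✓  (H2,D4,G3)→tasted(G3,D4) ✓  (H3,D1,G1)→tasted(G1,D1) ✓  (H3,D2,G1)→tasted(G1,D2) ✓  (H3,D3,G1)→tasted(G1,D3) ✓  (H4,D2,G2)→tasted(G2,D2) ✓  (H4,D3,G1)→tasted(G1,D3) ✓  (H4,D3,G4)→tasted(G4,D3) ✓  (H4,D4,G4)→tasted(G4,D4) ✓  (H5,D2,G4)→tasted(G4,D2) ✗  (H5,D3,G2)→tasted(G2,D3) ✓
Counterexamples (restrictor triples failing the scope): 1.

1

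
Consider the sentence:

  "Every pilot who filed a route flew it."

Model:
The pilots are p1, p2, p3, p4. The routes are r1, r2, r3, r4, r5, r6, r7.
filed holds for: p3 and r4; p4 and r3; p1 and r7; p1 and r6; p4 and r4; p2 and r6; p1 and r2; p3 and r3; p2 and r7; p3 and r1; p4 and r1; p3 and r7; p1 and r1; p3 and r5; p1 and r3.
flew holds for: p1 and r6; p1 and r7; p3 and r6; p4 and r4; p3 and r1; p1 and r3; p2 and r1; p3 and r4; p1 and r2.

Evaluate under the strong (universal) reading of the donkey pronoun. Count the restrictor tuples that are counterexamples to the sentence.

8

"it" takes "a route" as antecedent — a donkey pronoun bound across the clause boundary.
Strong reading: for every (p,r) with filed(p,r), flew(p,r).
Restrictor pairs: (p1,r1) ✗  (p1,r2) ✓  (p1,r3) ✓  (p1,r6) ✓  (p1,r7) ✓  (p2,r6) ✗  (p2,r7) ✗  (p3,r1) ✓  (p3,r3) ✗  (p3,r4) ✓  (p3,r5) ✗  (p3,r7) ✗  (p4,r1) ✗  (p4,r3) ✗  (p4,r4) ✓
Counterexamples (restrictor pairs failing the scope): 8.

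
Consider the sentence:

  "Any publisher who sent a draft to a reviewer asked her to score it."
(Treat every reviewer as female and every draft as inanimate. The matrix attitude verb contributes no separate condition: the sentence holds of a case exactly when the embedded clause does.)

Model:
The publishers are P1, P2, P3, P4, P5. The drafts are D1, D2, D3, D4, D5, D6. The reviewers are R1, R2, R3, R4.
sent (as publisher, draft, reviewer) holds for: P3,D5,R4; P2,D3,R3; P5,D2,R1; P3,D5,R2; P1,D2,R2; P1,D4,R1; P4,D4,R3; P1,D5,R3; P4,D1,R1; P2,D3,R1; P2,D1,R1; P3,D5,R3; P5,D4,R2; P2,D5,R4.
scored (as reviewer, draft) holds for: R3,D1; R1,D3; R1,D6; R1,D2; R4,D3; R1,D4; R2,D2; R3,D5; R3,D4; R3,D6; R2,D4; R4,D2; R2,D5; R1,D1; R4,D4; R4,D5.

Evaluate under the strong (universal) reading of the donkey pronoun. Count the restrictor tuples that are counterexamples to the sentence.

1

"her" takes "a reviewer" as antecedent and "it" takes "a draft"; both are donkey pronouns co-varying with the restrictor.
Strong reading: for every (p,d,r) with sent(p,d,r), scored(r,d).
Restrictor triples: (P1,D2,R2)→scored(R2,D2) ✓  (P1,D4,R1)→scored(R1,D4) ✓  (P1,D5,R3)→scored(R3,D5) ✓  (P2,D1,R1)→scored(R1,D1) ✓  (P2,D3,R1)→scored(R1,D3) ✓  (P2,D3,R3)→scored(R3,D3) ✗  (P2,D5,R4)→scored(R4,D5) ✓  (P3,D5,R2)→scored(R2,D5) ✓  (P3,D5,R3)→scored(R3,D5) ✓  (P3,D5,R4)→scored(R4,D5) ✓  (P4,D1,R1)→scored(R1,D1) ✓  (P4,D4,R3)→scored(R3,D4) ✓  (P5,D2,R1)→scored(R1,D2) ✓  (P5,D4,R2)→scored(R2,D4) ✓
Counterexamples (restrictor triples failing the scope): 1.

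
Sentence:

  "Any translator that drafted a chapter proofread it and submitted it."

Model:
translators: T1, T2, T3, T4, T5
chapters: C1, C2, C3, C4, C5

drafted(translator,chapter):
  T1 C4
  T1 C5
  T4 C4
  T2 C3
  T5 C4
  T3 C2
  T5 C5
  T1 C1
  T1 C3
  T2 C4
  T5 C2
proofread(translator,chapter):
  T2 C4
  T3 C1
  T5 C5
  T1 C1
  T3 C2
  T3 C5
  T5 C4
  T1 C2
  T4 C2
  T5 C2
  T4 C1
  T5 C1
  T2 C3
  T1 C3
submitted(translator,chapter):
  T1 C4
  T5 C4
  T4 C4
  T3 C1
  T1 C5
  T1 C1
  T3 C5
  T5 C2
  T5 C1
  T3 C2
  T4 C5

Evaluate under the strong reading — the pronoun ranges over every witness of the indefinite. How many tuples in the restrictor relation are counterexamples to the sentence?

7

"it" takes "a chapter" as antecedent — a donkey pronoun bound across the clause boundary.
Strong reading: for every (t,c) with drafted(t,c), proofread(t,c) ∧ submitted(t,c).
Restrictor pairs: (T1,C1) ✓  (T1,C3) ✗  (T1,C4) ✗  (T1,C5) ✗  (T2,C3) ✗  (T2,C4) ✗  (T3,C2) ✓  (T4,C4) ✗  (T5,C2) ✓  (T5,C4) ✓  (T5,C5) ✗
Counterexamples (restrictor pairs failing the scope): 7.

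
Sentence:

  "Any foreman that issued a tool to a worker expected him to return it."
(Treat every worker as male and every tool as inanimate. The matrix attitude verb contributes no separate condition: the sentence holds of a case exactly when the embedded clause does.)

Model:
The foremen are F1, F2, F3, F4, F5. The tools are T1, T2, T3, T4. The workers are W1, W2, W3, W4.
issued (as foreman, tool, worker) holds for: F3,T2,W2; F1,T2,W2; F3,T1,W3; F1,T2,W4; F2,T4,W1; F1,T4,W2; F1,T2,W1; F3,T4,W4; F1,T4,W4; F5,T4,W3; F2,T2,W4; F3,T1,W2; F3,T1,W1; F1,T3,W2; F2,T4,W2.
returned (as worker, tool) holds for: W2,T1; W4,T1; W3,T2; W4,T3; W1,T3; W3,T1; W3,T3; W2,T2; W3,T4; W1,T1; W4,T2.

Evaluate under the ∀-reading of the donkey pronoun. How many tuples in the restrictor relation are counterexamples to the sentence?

"him" takes "a worker" as antecedent and "it" takes "a tool"; both are donkey pronouns co-varying with the restrictor.
Strong reading: for every (f,t,w) with issued(f,t,w), returned(w,t).
Restrictor triples: (F1,T2,W1)→returned(W1,T2) ✗  (F1,T2,W2)→returned(W2,T2) ✓  (F1,T2,W4)→returned(W4,T2) ✓  (F1,T3,W2)→returned(W2,T3) ✗  (F1,T4,W2)→returned(W2,T4) ✗  (F1,T4,W4)→returned(W4,T4) ✗  (F2,T2,W4)→returned(W4,T2) ✓  (F2,T4,W1)→returned(W1,T4) ✗  (F2,T4,W2)→returned(W2,T4) ✗  (F3,T1,W1)→returned(W1,T1) ✓  (F3,T1,W2)→returned(W2,T1) ✓  (F3,T1,W3)→returned(W3,T1) ✓  (F3,T2,W2)→returned(W2,T2) ✓  (F3,T4,W4)→returned(W4,T4) ✗  (F5,T4,W3)→returned(W3,T4) ✓
Counterexamples (restrictor triples failing the scope): 7.

7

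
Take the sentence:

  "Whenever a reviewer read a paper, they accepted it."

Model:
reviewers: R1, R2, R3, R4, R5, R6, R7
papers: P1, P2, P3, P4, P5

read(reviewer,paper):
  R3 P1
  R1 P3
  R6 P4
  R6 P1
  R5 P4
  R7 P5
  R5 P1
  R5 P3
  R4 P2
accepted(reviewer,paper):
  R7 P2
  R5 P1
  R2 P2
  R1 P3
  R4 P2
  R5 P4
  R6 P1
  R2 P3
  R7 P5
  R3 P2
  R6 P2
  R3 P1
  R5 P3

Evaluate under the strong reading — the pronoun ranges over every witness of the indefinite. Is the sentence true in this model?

False

"it" takes "a paper" as antecedent — a donkey pronoun bound across the clause boundary.
Strong reading: for every (r,p) with read(r,p), accepted(r,p).
Restrictor pairs: (R1,P3) ✓  (R3,P1) ✓  (R4,P2) ✓  (R5,P1) ✓  (R5,P3) ✓  (R5,P4) ✓  (R6,P1) ✓  (R6,P4) ✗  (R7,P5) ✓
Counterexample: (R6,P4) is in read but fails the scope.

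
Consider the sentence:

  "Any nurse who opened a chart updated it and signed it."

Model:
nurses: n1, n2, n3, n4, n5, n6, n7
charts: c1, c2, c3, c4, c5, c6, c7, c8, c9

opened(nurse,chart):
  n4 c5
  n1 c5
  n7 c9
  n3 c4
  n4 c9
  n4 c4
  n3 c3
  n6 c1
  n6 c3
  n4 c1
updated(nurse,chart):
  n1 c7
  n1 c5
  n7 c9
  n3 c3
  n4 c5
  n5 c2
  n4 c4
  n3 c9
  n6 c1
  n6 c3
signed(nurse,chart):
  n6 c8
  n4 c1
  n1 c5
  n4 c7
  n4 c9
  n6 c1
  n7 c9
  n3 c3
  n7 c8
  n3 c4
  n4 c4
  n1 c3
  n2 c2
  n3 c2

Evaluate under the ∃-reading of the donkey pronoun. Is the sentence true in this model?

True

"it" takes "a chart" as antecedent — a donkey pronoun bound across the clause boundary.
Weak reading: every nurse n with some opened-chart has at least one opened-chart c such that updated(n,c) ∧ signed(n,c).
Per nurse: n1:✓  n3:✓  n4:✓  n6:✓  n7:✓
Every nurse in the restrictor has a witness.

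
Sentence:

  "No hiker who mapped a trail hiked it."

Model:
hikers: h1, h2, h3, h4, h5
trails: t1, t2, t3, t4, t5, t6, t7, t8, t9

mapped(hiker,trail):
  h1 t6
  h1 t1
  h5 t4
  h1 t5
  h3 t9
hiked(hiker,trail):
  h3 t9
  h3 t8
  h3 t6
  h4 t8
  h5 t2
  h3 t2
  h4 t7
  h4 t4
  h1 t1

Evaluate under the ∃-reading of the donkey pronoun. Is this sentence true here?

"it" takes "a trail" as antecedent — a donkey pronoun bound across the clause boundary.
Truth condition: for no (h,t) with mapped(h,t) does hiked(h,t) hold.
Restrictor pairs — does the scope hold? (h1,t1):holds  (h1,t5):fails  (h1,t6):fails  (h3,t9):holds  (h5,t4):fails
Scope holds for 2 pair(s), so the sentence is false.

False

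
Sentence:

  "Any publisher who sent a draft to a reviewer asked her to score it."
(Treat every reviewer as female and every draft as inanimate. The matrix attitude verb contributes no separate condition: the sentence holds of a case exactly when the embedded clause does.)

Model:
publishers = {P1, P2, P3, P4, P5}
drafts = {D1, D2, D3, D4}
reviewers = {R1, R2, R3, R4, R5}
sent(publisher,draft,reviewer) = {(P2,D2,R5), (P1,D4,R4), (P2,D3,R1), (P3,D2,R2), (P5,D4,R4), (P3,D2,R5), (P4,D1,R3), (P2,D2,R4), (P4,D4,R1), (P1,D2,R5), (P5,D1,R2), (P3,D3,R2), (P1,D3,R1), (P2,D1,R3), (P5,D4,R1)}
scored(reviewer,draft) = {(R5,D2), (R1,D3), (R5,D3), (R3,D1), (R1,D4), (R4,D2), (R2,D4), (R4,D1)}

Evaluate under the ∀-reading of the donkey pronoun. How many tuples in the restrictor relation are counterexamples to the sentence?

5

"her" takes "a reviewer" as antecedent and "it" takes "a draft"; both are donkey pronouns co-varying with the restrictor.
Strong reading: for every (p,d,r) with sent(p,d,r), scored(r,d).
Restrictor triples: (P1,D2,R5)→scored(R5,D2) ✓  (P1,D3,R1)→scored(R1,D3) ✓  (P1,D4,R4)→scored(R4,D4) ✗  (P2,D1,R3)→scored(R3,D1) ✓  (P2,D2,R4)→scored(R4,D2) ✓  (P2,D2,R5)→scored(R5,D2) ✓  (P2,D3,R1)→scored(R1,D3) ✓  (P3,D2,R2)→scored(R2,D2) ✗  (P3,D2,R5)→scored(R5,D2) ✓  (P3,D3,R2)→scored(R2,D3) ✗  (P4,D1,R3)→scored(R3,D1) ✓  (P4,D4,R1)→scored(R1,D4) ✓  (P5,D1,R2)→scored(R2,D1) ✗  (P5,D4,R1)→scored(R1,D4) ✓  (P5,D4,R4)→scored(R4,D4) ✗
Counterexamples (restrictor triples failing the scope): 5.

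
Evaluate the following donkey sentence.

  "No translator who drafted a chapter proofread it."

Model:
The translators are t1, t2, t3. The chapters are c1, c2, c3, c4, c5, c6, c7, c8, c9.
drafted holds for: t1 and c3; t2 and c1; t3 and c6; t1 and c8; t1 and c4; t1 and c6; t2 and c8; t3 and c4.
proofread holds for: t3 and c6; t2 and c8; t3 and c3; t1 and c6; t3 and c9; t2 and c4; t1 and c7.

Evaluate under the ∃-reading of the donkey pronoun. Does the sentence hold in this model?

"it" takes "a chapter" as antecedent — a donkey pronoun bound across the clause boundary.
Truth condition: for no (t,c) with drafted(t,c) does proofread(t,c) hold.
Restrictor pairs — does the scope hold? (t1,c3):fails  (t1,c4):fails  (t1,c6):holds  (t1,c8):fails  (t2,c1):fails  (t2,c8):holds  (t3,c4):fails  (t3,c6):holds
Scope holds for 3 pair(s), so the sentence is false.

False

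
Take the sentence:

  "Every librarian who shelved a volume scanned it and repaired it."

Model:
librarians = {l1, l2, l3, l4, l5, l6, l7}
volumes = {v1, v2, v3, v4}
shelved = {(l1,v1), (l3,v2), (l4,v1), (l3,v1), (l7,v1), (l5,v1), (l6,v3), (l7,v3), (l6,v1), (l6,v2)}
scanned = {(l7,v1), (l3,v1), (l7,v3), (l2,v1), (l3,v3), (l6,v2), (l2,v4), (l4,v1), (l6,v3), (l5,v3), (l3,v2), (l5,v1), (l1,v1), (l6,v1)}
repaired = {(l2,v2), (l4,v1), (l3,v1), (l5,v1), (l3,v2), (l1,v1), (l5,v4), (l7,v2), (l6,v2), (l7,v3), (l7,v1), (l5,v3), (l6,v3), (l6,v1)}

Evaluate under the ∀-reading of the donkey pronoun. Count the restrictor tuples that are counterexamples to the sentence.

"it" takes "a volume" as antecedent — a donkey pronoun bound across the clause boundary.
Strong reading: for every (l,v) with shelved(l,v), scanned(l,v) ∧ repaired(l,v).
Restrictor pairs: (l1,v1) ✓  (l3,v1) ✓  (l3,v2) ✓  (l4,v1) ✓  (l5,v1) ✓  (l6,v1) ✓  (l6,v2) ✓  (l6,v3) ✓  (l7,v1) ✓  (l7,v3) ✓
Counterexamples (restrictor pairs failing the scope): 0.

0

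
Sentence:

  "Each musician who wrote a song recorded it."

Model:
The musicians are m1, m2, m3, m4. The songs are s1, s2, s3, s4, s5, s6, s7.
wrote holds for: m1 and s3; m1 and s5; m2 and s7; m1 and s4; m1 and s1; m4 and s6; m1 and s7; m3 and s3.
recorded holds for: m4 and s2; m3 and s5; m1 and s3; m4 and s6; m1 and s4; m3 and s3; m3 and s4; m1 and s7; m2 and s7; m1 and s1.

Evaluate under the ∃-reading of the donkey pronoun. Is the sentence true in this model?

True

"it" takes "a song" as antecedent — a donkey pronoun bound across the clause boundary.
Weak reading: every musician m with some wrote-song has at least one wrote-song s such that recorded(m,s).
Per musician: m1:✓  m2:✓  m3:✓  m4:✓
Every musician in the restrictor has a witness.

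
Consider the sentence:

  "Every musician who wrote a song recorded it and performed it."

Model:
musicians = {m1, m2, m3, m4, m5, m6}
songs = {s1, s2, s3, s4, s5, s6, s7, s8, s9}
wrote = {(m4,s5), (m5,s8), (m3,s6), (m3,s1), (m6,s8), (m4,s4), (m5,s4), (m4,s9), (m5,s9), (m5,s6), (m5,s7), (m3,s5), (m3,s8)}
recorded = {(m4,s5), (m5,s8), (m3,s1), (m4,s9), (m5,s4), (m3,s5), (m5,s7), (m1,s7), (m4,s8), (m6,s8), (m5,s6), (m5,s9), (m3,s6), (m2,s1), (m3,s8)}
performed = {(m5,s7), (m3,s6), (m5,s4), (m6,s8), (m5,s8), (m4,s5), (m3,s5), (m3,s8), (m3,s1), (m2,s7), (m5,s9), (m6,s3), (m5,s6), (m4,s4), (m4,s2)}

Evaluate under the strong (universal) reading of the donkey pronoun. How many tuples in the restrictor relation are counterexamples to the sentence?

2

"it" takes "a song" as antecedent — a donkey pronoun bound across the clause boundary.
Strong reading: for every (m,s) with wrote(m,s), recorded(m,s) ∧ performed(m,s).
Restrictor pairs: (m3,s1) ✓  (m3,s5) ✓  (m3,s6) ✓  (m3,s8) ✓  (m4,s4) ✗  (m4,s5) ✓  (m4,s9) ✗  (m5,s4) ✓  (m5,s6) ✓  (m5,s7) ✓  (m5,s8) ✓  (m5,s9) ✓  (m6,s8) ✓
Counterexamples (restrictor pairs failing the scope): 2.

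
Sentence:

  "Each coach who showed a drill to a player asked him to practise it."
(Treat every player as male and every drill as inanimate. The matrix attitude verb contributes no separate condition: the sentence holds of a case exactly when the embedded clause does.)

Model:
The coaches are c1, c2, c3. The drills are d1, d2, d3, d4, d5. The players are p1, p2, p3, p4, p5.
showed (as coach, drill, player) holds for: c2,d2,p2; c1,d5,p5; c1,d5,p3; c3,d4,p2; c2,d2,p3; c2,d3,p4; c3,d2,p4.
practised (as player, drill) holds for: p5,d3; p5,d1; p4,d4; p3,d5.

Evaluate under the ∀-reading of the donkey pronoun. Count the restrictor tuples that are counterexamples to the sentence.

6

"him" takes "a player" as antecedent and "it" takes "a drill"; both are donkey pronouns co-varying with the restrictor.
Strong reading: for every (c,d,p) with showed(c,d,p), practised(p,d).
Restrictor triples: (c1,d5,p3)→practised(p3,d5) ✓  (c1,d5,p5)→practised(p5,d5) ✗  (c2,d2,p2)→practised(p2,d2) ✗  (c2,d2,p3)→practised(p3,d2) ✗  (c2,d3,p4)→practised(p4,d3) ✗  (c3,d2,p4)→practised(p4,d2) ✗  (c3,d4,p2)→practised(p2,d4) ✗
Counterexamples (restrictor triples failing the scope): 6.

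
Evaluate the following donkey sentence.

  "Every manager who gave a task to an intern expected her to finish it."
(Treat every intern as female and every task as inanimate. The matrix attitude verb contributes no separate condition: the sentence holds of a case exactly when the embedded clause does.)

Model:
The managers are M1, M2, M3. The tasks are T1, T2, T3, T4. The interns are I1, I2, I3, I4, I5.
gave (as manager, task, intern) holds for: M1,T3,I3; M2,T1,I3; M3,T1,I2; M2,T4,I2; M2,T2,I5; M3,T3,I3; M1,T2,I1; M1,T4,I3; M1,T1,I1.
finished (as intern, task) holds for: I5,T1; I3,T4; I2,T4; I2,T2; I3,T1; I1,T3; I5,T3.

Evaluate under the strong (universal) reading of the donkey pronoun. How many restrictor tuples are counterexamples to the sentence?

"her" takes "an intern" as antecedent and "it" takes "a task"; both are donkey pronouns co-varying with the restrictor.
Strong reading: for every (m,t,i) with gave(m,t,i), finished(i,t).
Restrictor triples: (M1,T1,I1)→finished(I1,T1) ✗  (M1,T2,I1)→finished(I1,T2) ✗  (M1,T3,I3)→finished(I3,T3) ✗  (M1,T4,I3)→finished(I3,T4) ✓  (M2,T1,I3)→finished(I3,T1) ✓  (M2,T2,I5)→finished(I5,T2) ✗  (M2,T4,I2)→finished(I2,T4) ✓  (M3,T1,I2)→finished(I2,T1) ✗  (M3,T3,I3)→finished(I3,T3) ✗
Counterexamples (restrictor triples failing the scope): 6.

6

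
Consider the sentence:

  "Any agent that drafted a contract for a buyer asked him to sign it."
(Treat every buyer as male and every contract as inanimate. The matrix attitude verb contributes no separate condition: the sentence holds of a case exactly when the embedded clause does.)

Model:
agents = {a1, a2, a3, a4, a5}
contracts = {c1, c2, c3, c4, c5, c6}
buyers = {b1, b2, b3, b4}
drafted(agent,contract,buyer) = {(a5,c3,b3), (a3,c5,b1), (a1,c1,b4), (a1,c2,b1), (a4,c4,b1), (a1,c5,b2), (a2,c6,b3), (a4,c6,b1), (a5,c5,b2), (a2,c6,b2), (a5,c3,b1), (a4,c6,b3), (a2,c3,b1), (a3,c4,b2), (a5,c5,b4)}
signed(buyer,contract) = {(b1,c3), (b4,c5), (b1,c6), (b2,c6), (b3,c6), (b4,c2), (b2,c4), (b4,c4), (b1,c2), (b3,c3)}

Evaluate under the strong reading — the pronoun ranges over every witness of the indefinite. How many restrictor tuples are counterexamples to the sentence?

"him" takes "a buyer" as antecedent and "it" takes "a contract"; both are donkey pronouns co-varying with the restrictor.
Strong reading: for every (a,c,b) with drafted(a,c,b), signed(b,c).
Restrictor triples: (a1,c1,b4)→signed(b4,c1) ✗  (a1,c2,b1)→signed(b1,c2) ✓  (a1,c5,b2)→signed(b2,c5) ✗  (a2,c3,b1)→signed(b1,c3) ✓  (a2,c6,b2)→signed(b2,c6) ✓  (a2,c6,b3)→signed(b3,c6) ✓  (a3,c4,b2)→signed(b2,c4) ✓  (a3,c5,b1)→signed(b1,c5) ✗  (a4,c4,b1)→signed(b1,c4) ✗  (a4,c6,b1)→signed(b1,c6) ✓  (a4,c6,b3)→signed(b3,c6) ✓  (a5,c3,b1)→signed(b1,c3) ✓  (a5,c3,b3)→signed(b3,c3) ✓  (a5,c5,b2)→signed(b2,c5) ✗  (a5,c5,b4)→signed(b4,c5) ✓
Counterexamples (restrictor triples failing the scope): 5.

5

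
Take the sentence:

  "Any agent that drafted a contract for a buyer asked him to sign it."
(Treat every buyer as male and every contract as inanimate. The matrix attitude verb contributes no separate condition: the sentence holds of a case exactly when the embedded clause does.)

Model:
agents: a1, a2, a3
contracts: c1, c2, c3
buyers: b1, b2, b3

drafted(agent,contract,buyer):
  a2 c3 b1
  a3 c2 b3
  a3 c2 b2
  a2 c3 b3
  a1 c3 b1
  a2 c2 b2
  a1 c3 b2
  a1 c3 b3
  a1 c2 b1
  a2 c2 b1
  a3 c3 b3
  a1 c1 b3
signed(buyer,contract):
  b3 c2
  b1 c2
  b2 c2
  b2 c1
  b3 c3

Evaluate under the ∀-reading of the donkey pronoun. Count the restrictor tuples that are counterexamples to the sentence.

"him" takes "a buyer" as antecedent and "it" takes "a contract"; both are donkey pronouns co-varying with the restrictor.
Strong reading: for every (a,c,b) with drafted(a,c,b), signed(b,c).
Restrictor triples: (a1,c1,b3)→signed(b3,c1) ✗  (a1,c2,b1)→signed(b1,c2) ✓  (a1,c3,b1)→signed(b1,c3) ✗  (a1,c3,b2)→signed(b2,c3) ✗  (a1,c3,b3)→signed(b3,c3) ✓  (a2,c2,b1)→signed(b1,c2) ✓  (a2,c2,b2)→signed(b2,c2) ✓  (a2,c3,b1)→signed(b1,c3) ✗  (a2,c3,b3)→signed(b3,c3) ✓  (a3,c2,b2)→signed(b2,c2) ✓  (a3,c2,b3)→signed(b3,c2) ✓  (a3,c3,b3)→signed(b3,c3) ✓
Counterexamples (restrictor triples failing the scope): 4.

4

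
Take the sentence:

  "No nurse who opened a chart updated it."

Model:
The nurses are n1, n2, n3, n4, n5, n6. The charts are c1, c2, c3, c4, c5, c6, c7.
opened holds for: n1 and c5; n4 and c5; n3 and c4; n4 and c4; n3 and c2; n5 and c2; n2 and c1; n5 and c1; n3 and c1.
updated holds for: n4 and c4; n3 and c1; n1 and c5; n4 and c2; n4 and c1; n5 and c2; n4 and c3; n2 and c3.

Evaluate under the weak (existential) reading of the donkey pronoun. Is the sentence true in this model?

False

"it" takes "a chart" as antecedent — a donkey pronoun bound across the clause boundary.
Truth condition: for no (n,c) with opened(n,c) does updated(n,c) hold.
Restrictor pairs — does the scope hold? (n1,c5):holds  (n2,c1):fails  (n3,c1):holds  (n3,c2):fails  (n3,c4):fails  (n4,c4):holds  (n4,c5):fails  (n5,c1):fails  (n5,c2):holds
Scope holds for 4 pair(s), so the sentence is false.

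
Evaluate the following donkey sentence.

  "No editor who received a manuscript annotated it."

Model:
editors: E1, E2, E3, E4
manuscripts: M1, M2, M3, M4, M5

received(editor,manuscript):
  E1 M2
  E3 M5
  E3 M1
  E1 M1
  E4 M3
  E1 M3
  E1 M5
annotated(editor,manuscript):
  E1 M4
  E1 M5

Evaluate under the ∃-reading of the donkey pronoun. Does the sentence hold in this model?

"it" takes "a manuscript" as antecedent — a donkey pronoun bound across the clause boundary.
Truth condition: for no (e,m) with received(e,m) does annotated(e,m) hold.
Restrictor pairs — does the scope hold? (E1,M1):fails  (E1,M2):fails  (E1,M3):fails  (E1,M5):holds  (E3,M1):fails  (E3,M5):fails  (E4,M3):fails
Scope holds for 1 pair(s), so the sentence is false.

False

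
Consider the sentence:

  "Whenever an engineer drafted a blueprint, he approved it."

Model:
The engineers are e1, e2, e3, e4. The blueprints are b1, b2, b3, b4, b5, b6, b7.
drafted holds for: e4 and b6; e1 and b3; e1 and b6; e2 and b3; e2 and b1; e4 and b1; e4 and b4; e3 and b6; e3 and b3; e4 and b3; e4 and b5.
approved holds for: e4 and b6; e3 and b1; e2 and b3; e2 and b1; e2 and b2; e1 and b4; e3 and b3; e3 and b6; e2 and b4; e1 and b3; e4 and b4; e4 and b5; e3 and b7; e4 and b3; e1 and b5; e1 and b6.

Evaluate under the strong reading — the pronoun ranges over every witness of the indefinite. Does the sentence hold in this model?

False

"it" takes "a blueprint" as antecedent — a donkey pronoun bound across the clause boundary.
Strong reading: for every (e,b) with drafted(e,b), approved(e,b).
Restrictor pairs: (e1,b3) ✓  (e1,b6) ✓  (e2,b1) ✓  (e2,b3) ✓  (e3,b3) ✓  (e3,b6) ✓  (e4,b1) ✗  (e4,b3) ✓  (e4,b4) ✓  (e4,b5) ✓  (e4,b6) ✓
Counterexample: (e4,b1) is in drafted but fails the scope.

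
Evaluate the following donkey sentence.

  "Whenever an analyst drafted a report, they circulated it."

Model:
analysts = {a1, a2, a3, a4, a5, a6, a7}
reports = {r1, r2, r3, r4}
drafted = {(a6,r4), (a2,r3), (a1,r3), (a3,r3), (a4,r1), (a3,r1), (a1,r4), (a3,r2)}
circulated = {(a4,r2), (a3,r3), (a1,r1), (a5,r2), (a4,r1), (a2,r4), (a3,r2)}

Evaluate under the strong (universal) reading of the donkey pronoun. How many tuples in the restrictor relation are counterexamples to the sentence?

"it" takes "a report" as antecedent — a donkey pronoun bound across the clause boundary.
Strong reading: for every (a,r) with drafted(a,r), circulated(a,r).
Restrictor pairs: (a1,r3) ✗  (a1,r4) ✗  (a2,r3) ✗  (a3,r1) ✗  (a3,r2) ✓  (a3,r3) ✓  (a4,r1) ✓  (a6,r4) ✗
Counterexamples (restrictor pairs failing the scope): 5.

5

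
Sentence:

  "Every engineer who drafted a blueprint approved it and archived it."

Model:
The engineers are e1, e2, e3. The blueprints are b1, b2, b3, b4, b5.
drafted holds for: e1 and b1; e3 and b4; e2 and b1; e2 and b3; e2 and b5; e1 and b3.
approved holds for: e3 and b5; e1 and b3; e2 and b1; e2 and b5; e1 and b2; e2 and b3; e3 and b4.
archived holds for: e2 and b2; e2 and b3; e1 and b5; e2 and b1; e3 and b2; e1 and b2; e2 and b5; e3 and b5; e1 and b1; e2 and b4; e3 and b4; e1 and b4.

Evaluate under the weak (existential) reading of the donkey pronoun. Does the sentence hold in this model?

"it" takes "a blueprint" as antecedent — a donkey pronoun bound across the clause boundary.
Weak reading: every engineer e with some drafted-blueprint has at least one drafted-blueprint b such that approved(e,b) ∧ archived(e,b).
Per engineer: e1:✗  e2:✓  e3:✓
e1 has no witness among its drafted-blueprints.

False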